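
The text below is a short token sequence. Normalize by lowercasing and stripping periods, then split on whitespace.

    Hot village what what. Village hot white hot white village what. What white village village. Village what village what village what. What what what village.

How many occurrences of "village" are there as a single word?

Scanning the 25 tokens for "village":
  position 2: village
  position 5: village
  position 10: village
  position 14: village
  position 15: village
  position 16: village
  position 18: village
  position 20: village
  position 25: village

9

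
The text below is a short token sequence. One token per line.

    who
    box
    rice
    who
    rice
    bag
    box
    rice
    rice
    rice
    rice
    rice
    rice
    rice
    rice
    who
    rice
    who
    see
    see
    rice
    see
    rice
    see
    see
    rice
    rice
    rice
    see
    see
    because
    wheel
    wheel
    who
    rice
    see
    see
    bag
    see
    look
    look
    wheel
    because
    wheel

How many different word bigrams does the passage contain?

44 tokens → 43 bigram windows in total.
Repeated bigrams (each contributes count−1 duplicates):
  rice rice: 9
  rice see: 4
  see see: 4
  rice who: 3
  see rice: 3
  who rice: 3
  because wheel: 2
  box rice: 2
22 duplicate windows → 43 − 22 = 21 distinct.

21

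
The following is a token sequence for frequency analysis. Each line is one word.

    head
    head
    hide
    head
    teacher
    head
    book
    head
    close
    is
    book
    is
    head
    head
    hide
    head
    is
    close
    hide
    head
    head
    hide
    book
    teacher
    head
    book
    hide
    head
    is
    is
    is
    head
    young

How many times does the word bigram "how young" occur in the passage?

0

Scanning the 32 overlapping bigram windows for "how young":
  (none found)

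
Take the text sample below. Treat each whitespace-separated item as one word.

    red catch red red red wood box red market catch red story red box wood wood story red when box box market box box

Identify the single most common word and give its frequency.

Unigram frequencies (highest first):
  red: 8
  box: 6
  wood: 3
  catch: 2
  market: 2
  story: 2
  … (1 more, each ≤ 1)

"red", 8 times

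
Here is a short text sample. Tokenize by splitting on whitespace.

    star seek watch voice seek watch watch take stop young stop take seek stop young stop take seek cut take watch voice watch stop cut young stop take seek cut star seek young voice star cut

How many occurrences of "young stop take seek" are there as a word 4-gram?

3

Scanning the 33 overlapping 4-gram windows for "young stop take seek":
  position 10–13: young stop take seek
  position 15–18: young stop take seek
  position 26–29: young stop take seek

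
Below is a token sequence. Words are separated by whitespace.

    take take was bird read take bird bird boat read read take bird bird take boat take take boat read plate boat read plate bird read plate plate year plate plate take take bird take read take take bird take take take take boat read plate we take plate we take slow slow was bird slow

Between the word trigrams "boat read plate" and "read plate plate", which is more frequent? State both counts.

"boat read plate": 3 occurrences
"read plate plate": 1 occurrence

"boat read plate" (3 vs 1)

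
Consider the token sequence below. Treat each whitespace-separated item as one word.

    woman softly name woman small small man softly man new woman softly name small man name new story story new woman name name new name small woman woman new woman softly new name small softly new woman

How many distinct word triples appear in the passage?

37 tokens → 35 trigram windows in total.
Repeated trigrams (each contributes count−1 duplicates):
  new name small: 2
  new woman softly: 2
  woman softly name: 2
3 duplicate windows → 35 − 3 = 32 distinct.

32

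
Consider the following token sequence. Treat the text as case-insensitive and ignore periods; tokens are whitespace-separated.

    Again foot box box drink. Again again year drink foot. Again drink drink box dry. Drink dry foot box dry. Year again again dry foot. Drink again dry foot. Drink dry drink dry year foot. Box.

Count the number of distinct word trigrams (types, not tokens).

36 tokens → 34 trigram windows in total.
Repeated trigrams (each contributes count−1 duplicates):
  again dry foot: 2
  dry drink dry: 2
  dry foot drink: 2
3 duplicate windows → 34 − 3 = 31 distinct.

31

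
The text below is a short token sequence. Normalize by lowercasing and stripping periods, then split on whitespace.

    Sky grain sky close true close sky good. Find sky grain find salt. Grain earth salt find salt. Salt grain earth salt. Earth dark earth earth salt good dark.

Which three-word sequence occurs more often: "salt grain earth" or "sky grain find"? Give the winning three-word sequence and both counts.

"salt grain earth": 2 occurrences
"sky grain find": 1 occurrence

"salt grain earth" (2 vs 1)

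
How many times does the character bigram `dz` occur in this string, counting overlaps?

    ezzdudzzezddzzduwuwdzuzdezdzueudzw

5

Sliding a length-2 window over the 34 characters (33 positions):
  position 6–7: dz
  position 12–13: dz
  position 20–21: dz
  position 27–28: dz
  position 32–33: dz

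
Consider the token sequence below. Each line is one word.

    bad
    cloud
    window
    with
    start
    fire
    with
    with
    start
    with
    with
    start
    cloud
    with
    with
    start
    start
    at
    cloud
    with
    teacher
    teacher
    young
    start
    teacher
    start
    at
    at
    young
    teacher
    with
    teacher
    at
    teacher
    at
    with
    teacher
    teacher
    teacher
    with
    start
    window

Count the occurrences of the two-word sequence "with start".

Scanning the 41 overlapping bigram windows for "with start":
  position 4–5: with start
  position 8–9: with start
  position 11–12: with start
  position 15–16: with start
  position 40–41: with start

5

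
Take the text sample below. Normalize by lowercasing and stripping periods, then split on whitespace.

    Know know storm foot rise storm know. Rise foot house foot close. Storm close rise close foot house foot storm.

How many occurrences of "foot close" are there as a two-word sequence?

1

Scanning the 19 overlapping bigram windows for "foot close":
  position 11–12: foot close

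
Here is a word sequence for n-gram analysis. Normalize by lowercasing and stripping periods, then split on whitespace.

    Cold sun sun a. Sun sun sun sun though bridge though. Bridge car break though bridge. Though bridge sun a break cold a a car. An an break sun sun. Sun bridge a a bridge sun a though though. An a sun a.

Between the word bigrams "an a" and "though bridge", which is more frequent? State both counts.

"an a": 1 occurrence
"though bridge": 4 occurrences

"though bridge" (4 vs 1)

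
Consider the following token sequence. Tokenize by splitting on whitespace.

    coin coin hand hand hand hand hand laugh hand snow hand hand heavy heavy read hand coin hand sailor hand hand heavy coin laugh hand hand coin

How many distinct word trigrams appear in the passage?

27 tokens → 25 trigram windows in total.
Repeated trigrams (each contributes count−1 duplicates):
  hand hand hand: 3
  hand hand heavy: 2
3 duplicate windows → 25 − 3 = 22 distinct.

22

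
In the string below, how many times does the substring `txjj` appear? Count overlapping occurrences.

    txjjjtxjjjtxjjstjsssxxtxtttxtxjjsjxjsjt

Sliding a length-4 window over the 39 characters (36 positions):
  position 1–4: txjj
  position 6–9: txjj
  position 11–14: txjj
  position 29–32: txjj

4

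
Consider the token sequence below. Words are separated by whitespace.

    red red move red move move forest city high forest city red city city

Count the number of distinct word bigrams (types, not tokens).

11

14 tokens → 13 bigram windows in total.
Repeated bigrams (each contributes count−1 duplicates):
  forest city: 2
  red move: 2
2 duplicate windows → 13 − 2 = 11 distinct.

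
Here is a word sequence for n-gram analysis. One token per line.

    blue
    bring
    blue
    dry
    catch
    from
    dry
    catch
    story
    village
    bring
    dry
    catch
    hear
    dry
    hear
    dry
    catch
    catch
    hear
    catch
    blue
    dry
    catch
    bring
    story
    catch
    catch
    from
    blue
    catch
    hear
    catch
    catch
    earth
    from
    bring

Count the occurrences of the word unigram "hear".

4

Scanning the 37 tokens for "hear":
  position 14: hear
  position 16: hear
  position 20: hear
  position 32: hear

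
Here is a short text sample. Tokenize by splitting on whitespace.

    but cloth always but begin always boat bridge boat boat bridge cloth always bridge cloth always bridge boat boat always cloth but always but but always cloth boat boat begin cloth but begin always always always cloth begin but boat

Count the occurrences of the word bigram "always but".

2

Scanning the 39 overlapping bigram windows for "always but":
  position 3–4: always but
  position 23–24: always but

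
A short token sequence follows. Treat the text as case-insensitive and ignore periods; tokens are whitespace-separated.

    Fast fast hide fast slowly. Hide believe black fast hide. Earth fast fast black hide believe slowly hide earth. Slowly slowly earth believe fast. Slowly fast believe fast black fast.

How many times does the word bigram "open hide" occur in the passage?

0

Scanning the 29 overlapping bigram windows for "open hide":
  (none found)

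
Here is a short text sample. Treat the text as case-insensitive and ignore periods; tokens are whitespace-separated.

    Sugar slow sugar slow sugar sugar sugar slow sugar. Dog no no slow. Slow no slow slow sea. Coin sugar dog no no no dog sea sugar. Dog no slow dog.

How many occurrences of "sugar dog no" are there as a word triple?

Scanning the 29 overlapping trigram windows for "sugar dog no":
  position 9–11: sugar dog no
  position 20–22: sugar dog no
  position 27–29: sugar dog no

3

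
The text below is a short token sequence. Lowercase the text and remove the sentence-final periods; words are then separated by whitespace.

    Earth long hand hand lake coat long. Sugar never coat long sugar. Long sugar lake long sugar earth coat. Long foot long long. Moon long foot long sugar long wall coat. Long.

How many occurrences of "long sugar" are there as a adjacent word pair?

Scanning the 31 overlapping bigram windows for "long sugar":
  position 7–8: long sugar
  position 11–12: long sugar
  position 13–14: long sugar
  position 16–17: long sugar
  position 27–28: long sugar

5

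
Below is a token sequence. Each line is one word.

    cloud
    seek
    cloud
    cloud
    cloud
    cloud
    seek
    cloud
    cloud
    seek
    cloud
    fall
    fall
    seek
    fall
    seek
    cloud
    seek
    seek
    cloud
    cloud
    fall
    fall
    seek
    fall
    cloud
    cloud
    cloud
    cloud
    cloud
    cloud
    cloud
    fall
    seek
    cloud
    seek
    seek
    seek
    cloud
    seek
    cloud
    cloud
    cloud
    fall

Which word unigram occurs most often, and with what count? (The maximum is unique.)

Unigram frequencies (highest first):
  cloud: 23
  seek: 13
  fall: 8

"cloud", 23 times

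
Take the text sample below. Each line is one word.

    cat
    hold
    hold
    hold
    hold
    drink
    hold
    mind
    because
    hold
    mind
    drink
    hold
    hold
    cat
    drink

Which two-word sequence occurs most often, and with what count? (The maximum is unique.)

"hold hold", 4 times

Bigram frequencies (highest first):
  hold hold: 4
  drink hold: 2
  hold mind: 2
  cat hold: 1
  hold drink: 1
  mind because: 1
  … (4 more, each ≤ 1)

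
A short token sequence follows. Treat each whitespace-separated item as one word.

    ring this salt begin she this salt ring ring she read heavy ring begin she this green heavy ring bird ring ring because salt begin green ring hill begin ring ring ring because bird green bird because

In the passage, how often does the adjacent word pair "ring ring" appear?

4

Scanning the 36 overlapping bigram windows for "ring ring":
  position 8–9: ring ring
  position 21–22: ring ring
  position 30–31: ring ring
  position 31–32: ring ring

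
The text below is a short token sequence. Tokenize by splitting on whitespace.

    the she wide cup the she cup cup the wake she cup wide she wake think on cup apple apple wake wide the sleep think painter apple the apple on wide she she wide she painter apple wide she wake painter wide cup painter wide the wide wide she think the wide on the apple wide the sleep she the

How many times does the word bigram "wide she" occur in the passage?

5

Scanning the 59 overlapping bigram windows for "wide she":
  position 13–14: wide she
  position 31–32: wide she
  position 34–35: wide she
  position 38–39: wide she
  position 48–49: wide she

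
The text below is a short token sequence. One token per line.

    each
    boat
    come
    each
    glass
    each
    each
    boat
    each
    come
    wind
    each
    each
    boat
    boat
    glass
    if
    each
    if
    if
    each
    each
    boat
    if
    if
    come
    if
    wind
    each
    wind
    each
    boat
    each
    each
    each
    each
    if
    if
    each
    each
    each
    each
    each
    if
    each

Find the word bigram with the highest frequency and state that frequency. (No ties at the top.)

Bigram frequencies (highest first):
  each each: 10
  each boat: 5
  if each: 4
  wind each: 3
  each if: 3
  if if: 3
  … (15 more, each ≤ 2)

"each each", 10 times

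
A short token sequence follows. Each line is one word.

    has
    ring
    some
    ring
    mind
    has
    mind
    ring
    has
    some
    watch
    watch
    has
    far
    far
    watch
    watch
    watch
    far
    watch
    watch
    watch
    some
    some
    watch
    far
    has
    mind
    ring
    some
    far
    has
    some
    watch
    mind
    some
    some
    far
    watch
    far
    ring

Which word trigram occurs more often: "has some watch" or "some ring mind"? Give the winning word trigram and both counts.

"has some watch" (2 vs 1)

"has some watch": 2 occurrences
"some ring mind": 1 occurrence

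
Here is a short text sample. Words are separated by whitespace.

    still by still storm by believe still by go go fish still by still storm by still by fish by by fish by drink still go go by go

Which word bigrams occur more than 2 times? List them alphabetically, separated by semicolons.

Bigram counts meeting the condition (more than 2 times):
  by still: 3
  still by: 4

by still; still by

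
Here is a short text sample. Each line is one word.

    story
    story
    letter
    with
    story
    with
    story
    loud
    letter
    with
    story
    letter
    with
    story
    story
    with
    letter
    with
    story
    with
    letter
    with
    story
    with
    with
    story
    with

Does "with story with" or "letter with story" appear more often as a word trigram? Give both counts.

"letter with story" (5 vs 4)

"with story with": 4 occurrences
"letter with story": 5 occurrences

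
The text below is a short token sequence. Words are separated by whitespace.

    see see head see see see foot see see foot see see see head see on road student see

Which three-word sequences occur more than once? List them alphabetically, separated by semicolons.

Trigram counts meeting the condition (more than once):
  foot see see: 2
  see foot see: 2
  see head see: 2
  see see foot: 2
  see see head: 2
  see see see: 2

foot see see; see foot see; see head see; see see foot; see see head; see see see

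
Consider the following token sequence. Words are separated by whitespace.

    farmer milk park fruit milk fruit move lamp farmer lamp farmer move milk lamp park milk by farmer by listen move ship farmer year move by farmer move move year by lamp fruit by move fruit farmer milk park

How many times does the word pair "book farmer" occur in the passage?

Scanning the 38 overlapping bigram windows for "book farmer":
  (none found)

0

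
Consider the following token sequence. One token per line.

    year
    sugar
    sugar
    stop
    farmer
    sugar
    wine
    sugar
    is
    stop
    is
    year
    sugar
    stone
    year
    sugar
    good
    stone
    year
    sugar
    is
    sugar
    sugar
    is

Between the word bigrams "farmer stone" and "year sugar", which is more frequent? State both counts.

"farmer stone": 0 occurrences
"year sugar": 4 occurrences

"year sugar" (4 vs 0)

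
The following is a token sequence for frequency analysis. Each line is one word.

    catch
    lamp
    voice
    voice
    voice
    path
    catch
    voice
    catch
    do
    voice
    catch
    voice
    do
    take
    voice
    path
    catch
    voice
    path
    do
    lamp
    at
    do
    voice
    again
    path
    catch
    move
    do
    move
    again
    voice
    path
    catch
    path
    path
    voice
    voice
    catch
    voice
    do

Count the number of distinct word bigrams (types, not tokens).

26

42 tokens → 41 bigram windows in total.
Repeated bigrams (each contributes count−1 duplicates):
  catch voice: 4
  path catch: 4
  voice path: 4
  voice catch: 3
  voice voice: 3
  do voice: 2
  voice do: 2
15 duplicate windows → 41 − 15 = 26 distinct.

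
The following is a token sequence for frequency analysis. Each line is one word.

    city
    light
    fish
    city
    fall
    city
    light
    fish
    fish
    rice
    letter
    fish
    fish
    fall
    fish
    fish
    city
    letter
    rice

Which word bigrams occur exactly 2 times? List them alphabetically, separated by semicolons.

Bigram counts meeting the condition (exactly 2 times):
  city light: 2
  fish city: 2
  light fish: 2

city light; fish city; light fish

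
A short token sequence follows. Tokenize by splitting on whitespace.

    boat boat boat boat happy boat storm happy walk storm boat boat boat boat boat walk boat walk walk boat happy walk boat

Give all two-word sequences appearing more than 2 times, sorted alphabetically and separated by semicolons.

boat boat; walk boat

Bigram counts meeting the condition (more than 2 times):
  boat boat: 7
  walk boat: 3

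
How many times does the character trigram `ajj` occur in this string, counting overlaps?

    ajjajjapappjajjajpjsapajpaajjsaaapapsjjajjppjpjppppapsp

Sliding a length-3 window over the 55 characters (53 positions):
  position 1–3: ajj
  position 4–6: ajj
  position 13–15: ajj
  position 27–29: ajj
  position 40–42: ajj

5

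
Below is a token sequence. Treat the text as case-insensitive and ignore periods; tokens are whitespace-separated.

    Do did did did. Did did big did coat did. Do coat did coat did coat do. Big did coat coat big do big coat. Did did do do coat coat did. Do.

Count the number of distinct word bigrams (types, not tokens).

15

33 tokens → 32 bigram windows in total.
Repeated bigrams (each contributes count−1 duplicates):
  coat did: 5
  did did: 5
  did coat: 4
  did do: 3
  big did: 2
  coat coat: 2
  do big: 2
  do coat: 2
17 duplicate windows → 32 − 17 = 15 distinct.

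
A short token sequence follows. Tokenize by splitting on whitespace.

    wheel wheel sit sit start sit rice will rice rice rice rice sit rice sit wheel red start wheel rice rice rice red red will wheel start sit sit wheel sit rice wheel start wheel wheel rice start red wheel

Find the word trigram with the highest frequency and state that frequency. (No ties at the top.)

"rice rice rice", 3 times

Trigram frequencies (highest first):
  rice rice rice: 3
  wheel wheel sit: 1
  wheel sit sit: 1
  sit sit start: 1
  sit start sit: 1
  start sit rice: 1
  … (30 more, each ≤ 1)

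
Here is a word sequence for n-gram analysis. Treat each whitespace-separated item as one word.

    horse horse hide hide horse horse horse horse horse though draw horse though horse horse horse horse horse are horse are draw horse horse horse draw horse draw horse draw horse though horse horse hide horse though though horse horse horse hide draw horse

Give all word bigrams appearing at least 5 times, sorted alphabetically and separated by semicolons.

draw horse; horse horse

Bigram counts meeting the condition (at least 5 times):
  draw horse: 6
  horse horse: 14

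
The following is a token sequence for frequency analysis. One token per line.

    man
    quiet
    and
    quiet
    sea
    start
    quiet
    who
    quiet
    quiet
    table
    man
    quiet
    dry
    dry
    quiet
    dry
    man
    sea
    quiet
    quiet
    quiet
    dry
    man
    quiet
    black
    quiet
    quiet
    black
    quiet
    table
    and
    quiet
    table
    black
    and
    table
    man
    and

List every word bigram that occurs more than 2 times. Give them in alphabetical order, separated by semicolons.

man quiet; quiet dry; quiet quiet; quiet table

Bigram counts meeting the condition (more than 2 times):
  man quiet: 3
  quiet dry: 3
  quiet quiet: 4
  quiet table: 3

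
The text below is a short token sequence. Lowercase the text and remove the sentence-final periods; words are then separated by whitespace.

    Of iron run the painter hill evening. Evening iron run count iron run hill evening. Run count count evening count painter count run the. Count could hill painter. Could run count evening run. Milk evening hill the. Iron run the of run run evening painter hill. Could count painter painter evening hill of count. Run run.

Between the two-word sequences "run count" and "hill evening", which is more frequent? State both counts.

"run count" (3 vs 2)

"run count": 3 occurrences
"hill evening": 2 occurrences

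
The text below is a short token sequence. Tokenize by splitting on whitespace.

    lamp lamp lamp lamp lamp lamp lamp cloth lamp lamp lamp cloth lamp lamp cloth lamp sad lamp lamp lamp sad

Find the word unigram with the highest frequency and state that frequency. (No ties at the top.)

"lamp", 16 times

Unigram frequencies (highest first):
  lamp: 16
  cloth: 3
  sad: 2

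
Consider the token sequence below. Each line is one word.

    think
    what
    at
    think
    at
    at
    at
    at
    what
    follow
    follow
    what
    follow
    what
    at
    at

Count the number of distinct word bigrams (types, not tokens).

9

16 tokens → 15 bigram windows in total.
Repeated bigrams (each contributes count−1 duplicates):
  at at: 4
  follow what: 2
  what at: 2
  what follow: 2
6 duplicate windows → 15 − 6 = 9 distinct.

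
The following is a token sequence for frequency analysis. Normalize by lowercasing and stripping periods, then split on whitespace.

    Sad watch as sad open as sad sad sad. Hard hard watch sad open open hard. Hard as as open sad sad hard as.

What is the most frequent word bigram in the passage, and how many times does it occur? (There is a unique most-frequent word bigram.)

Bigram frequencies (highest first):
  sad sad: 3
  as sad: 2
  sad open: 2
  sad hard: 2
  hard hard: 2
  hard as: 2
  … (10 more, each ≤ 1)

"sad sad", 3 times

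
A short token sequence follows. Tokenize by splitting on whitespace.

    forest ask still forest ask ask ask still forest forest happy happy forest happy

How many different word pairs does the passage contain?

14 tokens → 13 bigram windows in total.
Repeated bigrams (each contributes count−1 duplicates):
  ask ask: 2
  ask still: 2
  forest ask: 2
  forest happy: 2
  still forest: 2
5 duplicate windows → 13 − 5 = 8 distinct.

8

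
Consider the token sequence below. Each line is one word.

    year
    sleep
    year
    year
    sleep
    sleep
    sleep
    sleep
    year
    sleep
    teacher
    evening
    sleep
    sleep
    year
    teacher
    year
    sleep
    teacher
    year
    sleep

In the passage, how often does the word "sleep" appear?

Scanning the 21 tokens for "sleep":
  position 2: sleep
  position 5: sleep
  position 6: sleep
  position 7: sleep
  position 8: sleep
  position 10: sleep
  position 13: sleep
  position 14: sleep
  position 18: sleep
  position 21: sleep

10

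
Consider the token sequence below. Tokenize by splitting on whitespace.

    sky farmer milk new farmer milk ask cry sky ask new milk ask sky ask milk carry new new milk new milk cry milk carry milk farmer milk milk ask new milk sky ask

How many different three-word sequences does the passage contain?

31

34 tokens → 32 trigram windows in total.
Repeated trigrams (each contributes count−1 duplicates):
  ask new milk: 2
1 duplicate windows → 32 − 1 = 31 distinct.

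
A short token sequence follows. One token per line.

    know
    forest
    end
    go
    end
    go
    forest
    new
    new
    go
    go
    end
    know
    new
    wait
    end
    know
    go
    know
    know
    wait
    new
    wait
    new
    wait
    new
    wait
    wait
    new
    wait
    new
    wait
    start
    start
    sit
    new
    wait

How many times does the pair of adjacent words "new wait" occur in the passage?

Scanning the 36 overlapping bigram windows for "new wait":
  position 14–15: new wait
  position 22–23: new wait
  position 24–25: new wait
  position 26–27: new wait
  position 29–30: new wait
  position 31–32: new wait
  position 36–37: new wait

7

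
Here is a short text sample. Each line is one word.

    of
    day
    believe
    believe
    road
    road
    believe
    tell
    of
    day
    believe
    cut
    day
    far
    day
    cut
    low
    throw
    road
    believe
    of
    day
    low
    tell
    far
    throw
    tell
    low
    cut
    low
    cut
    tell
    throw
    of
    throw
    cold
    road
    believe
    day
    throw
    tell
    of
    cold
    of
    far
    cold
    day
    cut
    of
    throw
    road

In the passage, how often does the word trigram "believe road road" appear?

Scanning the 49 overlapping trigram windows for "believe road road":
  position 4–6: believe road road

1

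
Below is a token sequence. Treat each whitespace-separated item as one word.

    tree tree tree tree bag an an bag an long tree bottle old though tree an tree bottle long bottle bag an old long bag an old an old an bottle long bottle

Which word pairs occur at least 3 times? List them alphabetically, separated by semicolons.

an old; bag an; tree tree

Bigram counts meeting the condition (at least 3 times):
  an old: 3
  bag an: 4
  tree tree: 3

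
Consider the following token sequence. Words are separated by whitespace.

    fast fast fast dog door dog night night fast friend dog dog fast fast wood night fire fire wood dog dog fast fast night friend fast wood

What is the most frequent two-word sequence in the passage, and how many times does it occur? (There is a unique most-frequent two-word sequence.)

"fast fast", 4 times

Bigram frequencies (highest first):
  fast fast: 4
  dog dog: 2
  dog fast: 2
  fast wood: 2
  fast dog: 1
  dog door: 1
  … (14 more, each ≤ 1)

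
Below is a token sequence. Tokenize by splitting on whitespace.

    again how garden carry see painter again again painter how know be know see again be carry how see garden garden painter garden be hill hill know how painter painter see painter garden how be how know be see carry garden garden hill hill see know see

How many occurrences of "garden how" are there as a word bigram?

Scanning the 46 overlapping bigram windows for "garden how":
  position 33–34: garden how

1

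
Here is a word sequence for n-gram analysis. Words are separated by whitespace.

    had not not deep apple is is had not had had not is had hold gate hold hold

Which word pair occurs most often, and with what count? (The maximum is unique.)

"had not", 3 times

Bigram frequencies (highest first):
  had not: 3
  is had: 2
  not not: 1
  not deep: 1
  deep apple: 1
  apple is: 1
  … (8 more, each ≤ 1)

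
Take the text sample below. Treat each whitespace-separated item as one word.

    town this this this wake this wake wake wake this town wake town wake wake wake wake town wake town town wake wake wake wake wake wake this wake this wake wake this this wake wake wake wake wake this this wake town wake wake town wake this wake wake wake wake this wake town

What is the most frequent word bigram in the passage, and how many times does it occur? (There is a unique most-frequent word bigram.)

"wake wake", 19 times

Bigram frequencies (highest first):
  wake wake: 19
  this wake: 8
  wake this: 8
  town wake: 6
  wake town: 6
  this this: 4
  … (3 more, each ≤ 1)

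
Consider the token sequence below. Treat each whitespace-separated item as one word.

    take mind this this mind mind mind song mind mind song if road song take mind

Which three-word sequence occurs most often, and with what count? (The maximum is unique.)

Trigram frequencies (highest first):
  mind mind song: 2
  take mind this: 1
  mind this this: 1
  this this mind: 1
  this mind mind: 1
  mind mind mind: 1
  … (7 more, each ≤ 1)

"mind mind song", 2 times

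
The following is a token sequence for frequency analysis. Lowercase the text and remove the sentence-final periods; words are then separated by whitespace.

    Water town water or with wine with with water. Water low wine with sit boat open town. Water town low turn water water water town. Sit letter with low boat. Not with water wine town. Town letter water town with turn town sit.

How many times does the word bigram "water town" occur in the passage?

Scanning the 42 overlapping bigram windows for "water town":
  position 1–2: water town
  position 18–19: water town
  position 24–25: water town
  position 38–39: water town

4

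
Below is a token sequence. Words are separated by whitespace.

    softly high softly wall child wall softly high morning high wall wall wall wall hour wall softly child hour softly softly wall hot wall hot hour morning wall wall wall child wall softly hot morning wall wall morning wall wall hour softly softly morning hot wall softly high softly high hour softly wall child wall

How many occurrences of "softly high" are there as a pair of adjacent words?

Scanning the 54 overlapping bigram windows for "softly high":
  position 1–2: softly high
  position 7–8: softly high
  position 47–48: softly high
  position 49–50: softly high

4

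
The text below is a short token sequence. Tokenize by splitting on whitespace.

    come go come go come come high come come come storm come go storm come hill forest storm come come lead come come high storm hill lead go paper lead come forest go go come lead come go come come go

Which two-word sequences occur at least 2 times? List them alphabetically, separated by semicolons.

come come; come go; come high; come lead; go come; lead come; storm come

Bigram counts meeting the condition (at least 2 times):
  come come: 6
  come go: 5
  come high: 2
  come lead: 2
  go come: 4
  lead come: 3
  storm come: 3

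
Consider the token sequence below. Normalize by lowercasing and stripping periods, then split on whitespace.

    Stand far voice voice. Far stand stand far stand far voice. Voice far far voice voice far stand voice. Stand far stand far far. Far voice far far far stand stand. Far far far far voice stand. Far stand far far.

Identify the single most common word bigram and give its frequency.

Bigram frequencies (highest first):
  far far: 9
  stand far: 8
  far stand: 6
  far voice: 5
  voice far: 4
  voice voice: 3
  … (3 more, each ≤ 2)

"far far", 9 times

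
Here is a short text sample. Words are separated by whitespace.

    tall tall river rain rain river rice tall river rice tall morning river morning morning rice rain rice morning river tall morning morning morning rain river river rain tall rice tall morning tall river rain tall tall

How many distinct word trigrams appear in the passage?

37 tokens → 35 trigram windows in total.
Repeated trigrams (each contributes count−1 duplicates):
  rice tall morning: 2
  river rain tall: 2
  river rice tall: 2
  tall river rain: 2
4 duplicate windows → 35 − 4 = 31 distinct.

31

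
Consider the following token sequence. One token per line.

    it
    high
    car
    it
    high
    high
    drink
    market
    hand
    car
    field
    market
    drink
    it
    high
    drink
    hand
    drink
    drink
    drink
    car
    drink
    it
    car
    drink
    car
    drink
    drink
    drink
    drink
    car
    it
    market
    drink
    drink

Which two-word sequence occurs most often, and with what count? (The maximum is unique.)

"drink drink", 6 times

Bigram frequencies (highest first):
  drink drink: 6
  it high: 3
  drink car: 3
  car drink: 3
  car it: 2
  high drink: 2
  … (13 more, each ≤ 2)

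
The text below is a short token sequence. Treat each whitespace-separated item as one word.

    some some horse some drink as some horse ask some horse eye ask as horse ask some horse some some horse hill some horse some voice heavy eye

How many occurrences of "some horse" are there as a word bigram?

Scanning the 27 overlapping bigram windows for "some horse":
  position 2–3: some horse
  position 7–8: some horse
  position 10–11: some horse
  position 17–18: some horse
  position 20–21: some horse
  position 23–24: some horse

6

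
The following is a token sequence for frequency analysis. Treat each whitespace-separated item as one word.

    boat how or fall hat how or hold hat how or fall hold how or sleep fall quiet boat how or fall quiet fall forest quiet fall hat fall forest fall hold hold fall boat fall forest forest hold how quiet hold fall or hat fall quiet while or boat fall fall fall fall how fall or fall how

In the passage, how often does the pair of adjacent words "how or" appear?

Scanning the 58 overlapping bigram windows for "how or":
  position 2–3: how or
  position 6–7: how or
  position 10–11: how or
  position 14–15: how or
  position 20–21: how or

5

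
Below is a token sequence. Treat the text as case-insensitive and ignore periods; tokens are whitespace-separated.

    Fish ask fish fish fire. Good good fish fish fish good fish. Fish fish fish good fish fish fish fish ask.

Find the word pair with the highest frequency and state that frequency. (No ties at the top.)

"fish fish", 9 times

Bigram frequencies (highest first):
  fish fish: 9
  good fish: 3
  fish ask: 2
  fish good: 2
  ask fish: 1
  fish fire: 1
  … (2 more, each ≤ 1)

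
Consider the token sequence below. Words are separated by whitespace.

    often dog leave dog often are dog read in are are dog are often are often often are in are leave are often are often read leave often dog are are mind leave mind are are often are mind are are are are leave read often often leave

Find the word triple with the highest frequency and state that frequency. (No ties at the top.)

Trigram frequencies (highest first):
  are often are: 3
  often are often: 2
  mind are are: 2
  are are are: 2
  often dog leave: 1
  dog leave dog: 1
  … (35 more, each ≤ 1)

"are often are", 3 times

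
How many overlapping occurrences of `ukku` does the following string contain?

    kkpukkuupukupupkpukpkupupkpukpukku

2

Sliding a length-4 window over the 34 characters (31 positions):
  position 4–7: ukku
  position 31–34: ukku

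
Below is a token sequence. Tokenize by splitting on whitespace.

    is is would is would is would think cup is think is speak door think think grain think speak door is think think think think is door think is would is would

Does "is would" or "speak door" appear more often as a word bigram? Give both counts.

"is would" (5 vs 2)

"is would": 5 occurrences
"speak door": 2 occurrences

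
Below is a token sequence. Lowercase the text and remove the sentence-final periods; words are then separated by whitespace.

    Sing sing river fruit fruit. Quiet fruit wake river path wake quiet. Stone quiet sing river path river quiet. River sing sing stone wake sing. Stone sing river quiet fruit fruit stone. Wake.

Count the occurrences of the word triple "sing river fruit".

Scanning the 31 overlapping trigram windows for "sing river fruit":
  position 2–4: sing river fruit

1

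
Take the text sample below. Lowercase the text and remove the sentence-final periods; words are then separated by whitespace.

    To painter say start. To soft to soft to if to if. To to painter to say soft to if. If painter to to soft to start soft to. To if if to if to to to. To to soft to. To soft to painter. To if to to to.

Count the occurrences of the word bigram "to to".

Scanning the 49 overlapping bigram windows for "to to":
  position 13–14: to to
  position 23–24: to to
  position 29–30: to to
  position 35–36: to to
  position 36–37: to to
  position 37–38: to to
  position 38–39: to to
  position 41–42: to to
  position 48–49: to to
  position 49–50: to to

10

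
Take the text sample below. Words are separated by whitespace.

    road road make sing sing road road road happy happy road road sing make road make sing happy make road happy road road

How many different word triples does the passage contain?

23 tokens → 21 trigram windows in total.
Repeated trigrams (each contributes count−1 duplicates):
  happy road road: 2
  road make sing: 2
2 duplicate windows → 21 − 2 = 19 distinct.

19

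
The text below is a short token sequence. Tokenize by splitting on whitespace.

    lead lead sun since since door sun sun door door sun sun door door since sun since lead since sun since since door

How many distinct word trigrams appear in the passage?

23 tokens → 21 trigram windows in total.
Repeated trigrams (each contributes count−1 duplicates):
  door sun sun: 2
  since since door: 2
  since sun since: 2
  sun door door: 2
  sun since since: 2
  sun sun door: 2
6 duplicate windows → 21 − 6 = 15 distinct.

15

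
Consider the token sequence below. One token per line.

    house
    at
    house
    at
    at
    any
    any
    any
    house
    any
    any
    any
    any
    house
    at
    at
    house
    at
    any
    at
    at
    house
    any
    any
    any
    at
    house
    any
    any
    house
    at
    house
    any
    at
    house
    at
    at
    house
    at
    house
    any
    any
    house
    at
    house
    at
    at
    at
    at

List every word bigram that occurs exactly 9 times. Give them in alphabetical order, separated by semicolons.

any any; at house; house at

Bigram counts meeting the condition (exactly 9 times):
  any any: 9
  at house: 9
  house at: 9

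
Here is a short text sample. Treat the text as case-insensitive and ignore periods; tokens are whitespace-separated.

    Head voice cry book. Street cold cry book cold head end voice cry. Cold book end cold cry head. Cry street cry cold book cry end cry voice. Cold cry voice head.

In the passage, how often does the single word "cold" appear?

6

Scanning the 32 tokens for "cold":
  position 6: cold
  position 9: cold
  position 14: cold
  position 17: cold
  position 23: cold
  position 29: cold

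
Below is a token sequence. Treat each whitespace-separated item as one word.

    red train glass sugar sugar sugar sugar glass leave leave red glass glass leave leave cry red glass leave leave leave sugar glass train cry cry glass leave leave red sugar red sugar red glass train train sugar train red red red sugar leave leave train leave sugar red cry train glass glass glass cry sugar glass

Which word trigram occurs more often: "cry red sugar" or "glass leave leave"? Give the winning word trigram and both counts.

"glass leave leave" (4 vs 0)

"cry red sugar": 0 occurrences
"glass leave leave": 4 occurrences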